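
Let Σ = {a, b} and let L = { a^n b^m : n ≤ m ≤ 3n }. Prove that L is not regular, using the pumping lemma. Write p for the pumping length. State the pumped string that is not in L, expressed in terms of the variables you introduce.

a^{p+k} b^p

Assume L is regular; let p be its pumping constant.
Take w = a^p b^p ∈ L (since p ≤ p ≤ 3p), with |w| = 2p ≥ p.
By the pumping lemma, w = xyz with |xy| ≤ p and y is nonempty.
Because |xy| ≤ p and w begins with p copies of a, we have y = a^k with 1 ≤ k ≤ p.
Pump with i = 2: xy^2z = a^{p+k} b^p. Now n = p+k > p = m, so the condition n ≤ m fails. Thus xy^2z ∉ L.
This contradicts the pumping lemma, so L is not regular.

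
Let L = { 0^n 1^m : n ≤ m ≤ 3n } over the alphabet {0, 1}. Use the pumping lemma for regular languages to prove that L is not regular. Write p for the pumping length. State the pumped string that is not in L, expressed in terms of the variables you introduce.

0^{p+k} 1^p

Suppose for contradiction that L is regular, and let p be the pumping length.
Take w = 0^p 1^p ∈ L (since p ≤ p ≤ 3p), with |w| = 2p ≥ p.
Write w = xyz as guaranteed by the lemma, with |xy| ≤ p and |y| ≥ 1.
The first p characters of w are 0's, so xy (and hence y) consists only of 0's. Write y = 0^k, 1 ≤ k ≤ p.
Pump with i = 2: xy^2z = 0^{p+k} 1^p. Now n = p+k > p = m, so the condition n ≤ m fails. Thus xy^2z ∉ L.
This contradicts the pumping lemma, so L is not regular.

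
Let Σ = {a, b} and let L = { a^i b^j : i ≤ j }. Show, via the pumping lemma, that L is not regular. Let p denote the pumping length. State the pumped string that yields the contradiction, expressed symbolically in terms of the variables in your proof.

Toward a contradiction, assume L is regular with pumping length p.
Choose w = a^p b^p ∈ L, with |w| = 2p ≥ p.
The pumping lemma gives a decomposition w = xyz where |xy| ≤ p and |y| ≥ 1.
The first p characters of w are a's, so xy (and hence y) consists only of a's. Write y = a^k, 1 ≤ k ≤ p.
Consider xy^2z = a^{p+k} b^p. Since k ≥ 1, the a-count p+k exceeds the b-count p, so i ≤ j fails; thus xy^2z ∉ L.
Contradiction. Therefore L is not regular.

a^{p+k} b^p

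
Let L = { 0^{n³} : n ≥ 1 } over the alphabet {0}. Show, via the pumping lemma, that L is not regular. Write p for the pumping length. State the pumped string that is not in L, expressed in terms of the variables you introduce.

0^{p³+k}

Suppose for contradiction that L is regular, and let p be the pumping length.
Take w = 0^{p³} ∈ L with |w| = p³ ≥ p.
By the pumping lemma, w = xyz with |xy| ≤ p and y is nonempty.
Then y = 0^k for some k with 1 ≤ k ≤ p.
Pump with i = 2: xy^2z = 0^{p³+k}. Since 1 ≤ k ≤ p, p³ < p³+k ≤ p³+p < p³+3p²+3p+1 = (p+1)³, so p³+k is not a perfect cube. So xy^2z ∉ L.
Contradiction. Therefore L is not regular.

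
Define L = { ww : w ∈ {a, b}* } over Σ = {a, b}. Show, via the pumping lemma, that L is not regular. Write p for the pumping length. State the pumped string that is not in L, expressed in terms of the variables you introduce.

Toward a contradiction, assume L is regular with pumping length p.
Take w = a^p b^p a^p b^p = uu where u = a^pb^p; then w ∈ L and |w| = 4p ≥ p.
By the pumping lemma, w = xyz with |xy| ≤ p and y is nonempty.
Because |xy| ≤ p and w begins with p copies of a, we have y = a^k with 1 ≤ k ≤ p.
Pump with i = 2: xy^2z = a^{p+k} b^p a^p b^p, of length 4p+k. Suppose this equals vv. The string starts with a and ends with b, so v does too; thus the boundary between the two copies of v is a b→a transition. There is exactly one such transition, at position 2p+k, so |v| = 2p+k and |vv| = 4p+2k ≠ 4p+k since k ≥ 1. So xy^2z ∉ L.
This contradicts the pumping lemma, so L is not regular.

a^{p+k} b^p a^p b^p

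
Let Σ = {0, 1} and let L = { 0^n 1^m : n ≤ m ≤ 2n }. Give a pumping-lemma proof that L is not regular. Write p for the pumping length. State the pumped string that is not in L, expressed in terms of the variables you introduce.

Assume L is regular. Let p be the pumping length given by the pumping lemma.
Take w = 0^p 1^p ∈ L (since p ≤ p ≤ 2p), with |w| = 2p ≥ p.
Write w = xyz as guaranteed by the lemma, with |xy| ≤ p and |y| > 0.
Since the first p symbols of w are all 0's and |xy| ≤ p, y lies entirely in the leading 0-block: y = 0^k for some k with 1 ≤ k ≤ p.
Pump with i = 2: xy^2z = 0^{p+k} 1^p. Now n = p+k > p = m, so the condition n ≤ m fails. Thus xy^2z ∉ L.
This contradicts the pumping lemma, so L is not regular.

0^{p+k} 1^p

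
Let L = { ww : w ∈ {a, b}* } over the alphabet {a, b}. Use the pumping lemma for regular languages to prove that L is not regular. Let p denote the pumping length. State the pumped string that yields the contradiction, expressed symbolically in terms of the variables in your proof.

Toward a contradiction, assume L is regular with pumping length p.
Take w = a^p b^p a^p b^p = uu where u = a^pb^p; then w ∈ L and |w| = 4p ≥ p.
By the pumping lemma, w = xyz with |xy| ≤ p and |y| > 0.
Since the first p symbols of w are all a's and |xy| ≤ p, y lies entirely in the leading a-block: y = a^k for some k with 1 ≤ k ≤ p.
Pump with i = 2: xy^2z = a^{p+k} b^p a^p b^p, of length 4p+k. Suppose this equals vv. The string starts with a and ends with b, so v does too; thus the boundary between the two copies of v is a b→a transition. There is exactly one such transition, at position 2p+k, so |v| = 2p+k and |vv| = 4p+2k ≠ 4p+k since k ≥ 1. So xy^2z ∉ L.
Contradiction. Therefore L is not regular.

a^{p+k} b^p a^p b^p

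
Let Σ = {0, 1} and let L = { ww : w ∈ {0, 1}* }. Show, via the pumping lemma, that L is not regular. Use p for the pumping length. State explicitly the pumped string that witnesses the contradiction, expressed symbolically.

0^{p+k} 1^p 0^p 1^p

Suppose for contradiction that L is regular, and let p be the pumping length.
Take w = 0^p 1^p 0^p 1^p = uu where u = 0^p1^p; then w ∈ L and |w| = 4p ≥ p.
Write w = xyz as guaranteed by the lemma, with |xy| ≤ p and |y| ≥ 1.
Since the first p symbols of w are all 0's and |xy| ≤ p, y lies entirely in the leading 0-block: y = 0^k for some k with 1 ≤ k ≤ p.
Pump with i = 2: xy^2z = 0^{p+k} 1^p 0^p 1^p, of length 4p+k. Suppose this equals vv. The string starts with 0 and ends with 1, so v does too; thus the boundary between the two copies of v is a 1→0 transition. There is exactly one such transition, at position 2p+k, so |v| = 2p+k and |vv| = 4p+2k ≠ 4p+k since k ≥ 1. So xy^2z ∉ L.
This is a contradiction; hence L is not regular.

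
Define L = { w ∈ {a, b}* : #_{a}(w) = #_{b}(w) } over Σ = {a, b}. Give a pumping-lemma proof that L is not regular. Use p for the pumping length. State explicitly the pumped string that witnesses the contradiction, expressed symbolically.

a^{p+k} b^p

Assume L is regular; let p be its pumping constant.
Choose w = a^p b^p ∈ L with |w| = 2p ≥ p.
By the pumping lemma, w = xyz with |xy| ≤ p and |y| > 0.
The first p characters of w are a's, so xy (and hence y) consists only of a's. Write y = a^k, 1 ≤ k ≤ p.
Pump with i = 2: xy^2z = a^{p+k} b^p has p+k occurrences of a but only p of b. Since k ≥ 1 the counts differ, so xy^2z ∉ L.
This is a contradiction; hence L is not regular.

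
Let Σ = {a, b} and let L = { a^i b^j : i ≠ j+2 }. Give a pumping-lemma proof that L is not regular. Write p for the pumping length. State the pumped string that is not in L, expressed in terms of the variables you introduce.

Suppose for contradiction that L is regular, and let p be the pumping length.
Choose w = a^p b^{p+p!-2}. Since p ≠ (p+p!-2)+2 = p+p!, w ∈ L; and |w| ≥ p.
Write w = xyz as guaranteed by the lemma, with |xy| ≤ p and |y| > 0.
The first p characters of w are a's, so xy (and hence y) consists only of a's. Write y = a^k, 1 ≤ k ≤ p.
Since 1 ≤ k ≤ p, k divides p!; set t = 1 + p!/k. Then xy^t z has p + (p!/k)·k = p + p! copies of a. Now the a-count is p+p! and (b-count)+2 = (p+p!-2)+2 = p+p!, so i ≠ j+2 fails. So xy^t z = a^{p+p!} b^{p+p!-2} ∉ L.
This is a contradiction; hence L is not regular.

a^{p+p!} b^{p+p!-2}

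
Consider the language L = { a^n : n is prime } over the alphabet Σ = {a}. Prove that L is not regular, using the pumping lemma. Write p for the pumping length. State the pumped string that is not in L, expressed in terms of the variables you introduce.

a^{q(1+k)}

Assume L is regular. Let p be the pumping length given by the pumping lemma.
Let q be a prime with q ≥ p+2 (infinitely many primes exist), and take w = a^q ∈ L with |w| = q ≥ p.
The pumping lemma gives a decomposition w = xyz where |xy| ≤ p and |y| ≥ 1.
Then y = a^k for some k with 1 ≤ k ≤ p.
Since 1 ≤ k ≤ p, |xz| = q-k. Pump with i = q+1: |xy^{q+1}z| = (q-k)+(q+1)k = q+qk = q(1+k), which is composite (both factors ≥ 2). So xy^{q+1}z = a^{q(1+k)} ∉ L.
Contradiction. Therefore L is not regular.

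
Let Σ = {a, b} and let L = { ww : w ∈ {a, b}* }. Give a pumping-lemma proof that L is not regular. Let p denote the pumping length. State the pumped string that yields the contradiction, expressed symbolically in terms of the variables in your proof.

a^{p+k} b^p a^p b^p

Assume L is regular. Let p be the pumping length given by the pumping lemma.
Take w = a^p b^p a^p b^p = uu where u = a^pb^p; then w ∈ L and |w| = 4p ≥ p.
The pumping lemma gives a decomposition w = xyz where |xy| ≤ p and |y| ≥ 1.
Since the first p symbols of w are all a's and |xy| ≤ p, y lies entirely in the leading a-block: y = a^k for some k with 1 ≤ k ≤ p.
Pump with i = 2: xy^2z = a^{p+k} b^p a^p b^p, of length 4p+k. Suppose this equals vv. The string starts with a and ends with b, so v does too; thus the boundary between the two copies of v is a b→a transition. There is exactly one such transition, at position 2p+k, so |v| = 2p+k and |vv| = 4p+2k ≠ 4p+k since k ≥ 1. So xy^2z ∉ L.
Contradiction. Therefore L is not regular.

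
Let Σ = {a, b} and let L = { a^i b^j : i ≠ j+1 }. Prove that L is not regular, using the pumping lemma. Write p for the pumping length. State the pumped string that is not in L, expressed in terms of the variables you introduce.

Suppose for contradiction that L is regular, and let p be the pumping length.
Choose w = a^p b^{p+p!-1}. Since p ≠ (p+p!-1)+1 = p+p!, w ∈ L; and |w| ≥ p.
The pumping lemma gives a decomposition w = xyz where |xy| ≤ p and y is nonempty.
Because |xy| ≤ p and w begins with p copies of a, we have y = a^k with 1 ≤ k ≤ p.
Since 1 ≤ k ≤ p, k divides p!; set t = 1 + p!/k. Then xy^t z has p + (p!/k)·k = p + p! copies of a. Now the a-count is p+p! and (b-count)+1 = (p+p!-1)+1 = p+p!, so i ≠ j+1 fails. So xy^t z = a^{p+p!} b^{p+p!-1} ∉ L.
This contradicts the pumping lemma, so L is not regular.

a^{p+p!} b^{p+p!-1}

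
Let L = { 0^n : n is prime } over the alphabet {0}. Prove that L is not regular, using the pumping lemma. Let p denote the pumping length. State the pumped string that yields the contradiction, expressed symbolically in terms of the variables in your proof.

0^{q(1+k)}

Toward a contradiction, assume L is regular with pumping length p.
Let q be a prime with q ≥ p+2 (infinitely many primes exist), and take w = 0^q ∈ L with |w| = q ≥ p.
By the pumping lemma, w = xyz with |xy| ≤ p and |y| > 0.
Then y = 0^k for some k with 1 ≤ k ≤ p.
Since 1 ≤ k ≤ p, |xz| = q-k. Pump with i = q+1: |xy^{q+1}z| = (q-k)+(q+1)k = q+qk = q(1+k), which is composite (both factors ≥ 2). So xy^{q+1}z = 0^{q(1+k)} ∉ L.
Contradiction. Therefore L is not regular.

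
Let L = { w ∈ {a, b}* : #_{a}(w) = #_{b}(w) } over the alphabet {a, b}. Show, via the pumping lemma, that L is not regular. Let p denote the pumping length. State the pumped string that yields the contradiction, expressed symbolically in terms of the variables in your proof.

a^{p+k} b^p

Toward a contradiction, assume L is regular with pumping length p.
Choose w = a^p b^p ∈ L with |w| = 2p ≥ p.
By the pumping lemma, w = xyz with |xy| ≤ p and |y| > 0.
Since the first p symbols of w are all a's and |xy| ≤ p, y lies entirely in the leading a-block: y = a^k for some k with 1 ≤ k ≤ p.
Pump with i = 2: xy^2z = a^{p+k} b^p has p+k occurrences of a but only p of b. Since k ≥ 1 the counts differ, so xy^2z ∉ L.
This is a contradiction; hence L is not regular.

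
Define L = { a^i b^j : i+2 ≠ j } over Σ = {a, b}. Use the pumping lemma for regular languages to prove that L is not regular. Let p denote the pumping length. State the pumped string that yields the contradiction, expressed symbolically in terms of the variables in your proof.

Assume L is regular; let p be its pumping constant.
Choose w = a^p b^{p+p!+2}. Since p ≠ (p+p!+2)-2 = p+p!, w ∈ L; and |w| ≥ p.
By the pumping lemma, w = xyz with |xy| ≤ p and |y| ≥ 1.
Since the first p symbols of w are all a's and |xy| ≤ p, y lies entirely in the leading a-block: y = a^k for some k with 1 ≤ k ≤ p.
Since 1 ≤ k ≤ p, k divides p!; set t = 1 + p!/k. Then xy^t z has p + (p!/k)·k = p + p! copies of a. Now the a-count is p+p! and (b-count)-2 = (p+p!+2)-2 = p+p!, so i+2 ≠ j fails. So xy^t z = a^{p+p!} b^{p+p!+2} ∉ L.
This is a contradiction; hence L is not regular.

a^{p+p!} b^{p+p!+2}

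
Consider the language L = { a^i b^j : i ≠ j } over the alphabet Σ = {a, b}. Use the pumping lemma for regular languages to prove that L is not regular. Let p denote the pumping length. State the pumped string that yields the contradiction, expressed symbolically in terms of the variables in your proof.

Suppose for contradiction that L is regular, and let p be the pumping length.
Choose w = a^p b^{p+p!}. Since p ≠ p+p!, w ∈ L; and |w| ≥ p.
The pumping lemma gives a decomposition w = xyz where |xy| ≤ p and |y| ≥ 1.
The first p characters of w are a's, so xy (and hence y) consists only of a's. Write y = a^k, 1 ≤ k ≤ p.
Since 1 ≤ k ≤ p, k divides p!; set t = 1 + p!/k. Then xy^t z has p + (p!/k)·k = p + p! copies of a. Now the a-count equals the b-count, so i ≠ j fails. So xy^t z = a^{p+p!} b^{p+p!} ∉ L.
This is a contradiction; hence L is not regular.

a^{p+p!} b^{p+p!}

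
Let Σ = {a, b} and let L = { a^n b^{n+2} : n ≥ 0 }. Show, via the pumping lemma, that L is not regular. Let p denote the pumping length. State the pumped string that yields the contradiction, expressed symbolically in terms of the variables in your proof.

a^{p+k} b^{p+2}

Assume L is regular; let p be its pumping constant.
Choose w = a^p b^{p+2}, which is in L with |w| = 2p+2 ≥ p.
By the pumping lemma, w = xyz with |xy| ≤ p and y is nonempty.
Because |xy| ≤ p and w begins with p copies of a, we have y = a^k with 1 ≤ k ≤ p.
Pump with i = 2: xy^2z = a^{p+k} b^{p+2}. For this to lie in L we would need p+2 = (p+k)+2, which forces k = 0. But k ≥ 1, so xy^2z ∉ L.
This is a contradiction; hence L is not regular.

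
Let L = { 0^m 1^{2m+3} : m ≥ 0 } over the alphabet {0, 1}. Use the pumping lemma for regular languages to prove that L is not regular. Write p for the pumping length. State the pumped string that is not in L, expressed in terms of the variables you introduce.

Assume L is regular. Let p be the pumping length given by the pumping lemma.
Let w = 0^p 1^{2p+3} ∈ L; note |w| = 3p+3 ≥ p.
By the pumping lemma, w = xyz with |xy| ≤ p and |y| > 0.
Since the first p symbols of w are all 0's and |xy| ≤ p, y lies entirely in the leading 0-block: y = 0^k for some k with 1 ≤ k ≤ p.
Pump with i = 2: xy^2z = 0^{p+k} 1^{2p+3}. For this to lie in L we would need 2p+3 = 2(p+k)+3, which forces k = 0. But k ≥ 1, so xy^2z ∉ L.
This is a contradiction; hence L is not regular.

0^{p+k} 1^{2p+3}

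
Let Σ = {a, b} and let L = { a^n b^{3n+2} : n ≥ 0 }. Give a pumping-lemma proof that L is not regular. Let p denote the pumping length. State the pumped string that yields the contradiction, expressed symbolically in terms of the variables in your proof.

a^{p+k} b^{3p+2}

Assume L is regular; let p be its pumping constant.
Take w = a^p b^{3p+2}. Then w ∈ L and |w| = 4p+2 ≥ p.
Write w = xyz as guaranteed by the lemma, with |xy| ≤ p and |y| > 0.
Because |xy| ≤ p and w begins with p copies of a, we have y = a^k with 1 ≤ k ≤ p.
Pump with i = 2: xy^2z = a^{p+k} b^{3p+2}. For this to lie in L we would need 3p+2 = 3(p+k)+2, which forces k = 0. But k ≥ 1, so xy^2z ∉ L.
This contradicts the pumping lemma, so L is not regular.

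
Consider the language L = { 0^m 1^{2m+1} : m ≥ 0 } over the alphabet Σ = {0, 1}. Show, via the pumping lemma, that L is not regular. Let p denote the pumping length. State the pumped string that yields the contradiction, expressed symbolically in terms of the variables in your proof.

Assume L is regular. Let p be the pumping length given by the pumping lemma.
Let w = 0^p 1^{2p+1} ∈ L; note |w| = 3p+1 ≥ p.
Write w = xyz as guaranteed by the lemma, with |xy| ≤ p and y is nonempty.
Since the first p symbols of w are all 0's and |xy| ≤ p, y lies entirely in the leading 0-block: y = 0^k for some k with 1 ≤ k ≤ p.
Pump with i = 2: xy^2z = 0^{p+k} 1^{2p+1}. For this to lie in L we would need 2p+1 = 2(p+k)+1, which forces k = 0. But k ≥ 1, so xy^2z ∉ L.
This contradicts the pumping lemma, so L is not regular.

0^{p+k} 1^{2p+1}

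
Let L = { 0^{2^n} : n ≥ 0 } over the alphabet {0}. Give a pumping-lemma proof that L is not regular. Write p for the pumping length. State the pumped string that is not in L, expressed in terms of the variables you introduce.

0^{2^p+k}

Toward a contradiction, assume L is regular with pumping length p.
Take w = 0^{2^p} ∈ L with |w| = 2^p ≥ p.
Write w = xyz as guaranteed by the lemma, with |xy| ≤ p and |y| ≥ 1.
Then y = 0^k for some k with 1 ≤ k ≤ p.
Pump with i = 2: xy^2z = 0^{2^p+k}. Since 1 ≤ k ≤ p < 2^p, we have 2^p < 2^p+k < 2^{p+1}, so 2^p+k is not a power of 2. So xy^2z ∉ L.
This is a contradiction; hence L is not regular.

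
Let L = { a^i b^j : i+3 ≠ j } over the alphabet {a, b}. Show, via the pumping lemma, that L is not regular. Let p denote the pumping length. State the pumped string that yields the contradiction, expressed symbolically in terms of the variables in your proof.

a^{p+p!} b^{p+p!+3}

Assume L is regular. Let p be the pumping length given by the pumping lemma.
Choose w = a^p b^{p+p!+3}. Since p ≠ (p+p!+3)-3 = p+p!, w ∈ L; and |w| ≥ p.
Write w = xyz as guaranteed by the lemma, with |xy| ≤ p and |y| ≥ 1.
Because |xy| ≤ p and w begins with p copies of a, we have y = a^k with 1 ≤ k ≤ p.
Since 1 ≤ k ≤ p, k divides p!; set t = 1 + p!/k. Then xy^t z has p + (p!/k)·k = p + p! copies of a. Now the a-count is p+p! and (b-count)-3 = (p+p!+3)-3 = p+p!, so i+3 ≠ j fails. So xy^t z = a^{p+p!} b^{p+p!+3} ∉ L.
This contradicts the pumping lemma, so L is not regular.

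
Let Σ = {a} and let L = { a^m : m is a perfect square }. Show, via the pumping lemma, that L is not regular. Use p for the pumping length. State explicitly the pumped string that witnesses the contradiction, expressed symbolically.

a^{p²+k}

Toward a contradiction, assume L is regular with pumping length p.
Take w = a^{p²} ∈ L with |w| = p² ≥ p.
Write w = xyz as guaranteed by the lemma, with |xy| ≤ p and |y| > 0.
Then y = a^k for some k with 1 ≤ k ≤ p.
Pump with i = 2: xy^2z = a^{p²+k}. Since 1 ≤ k ≤ p, p² < p²+k ≤ p²+p < (p+1)², so p²+k lies strictly between consecutive squares and is not a perfect square. So xy^2z ∉ L.
Contradiction. Therefore L is not regular.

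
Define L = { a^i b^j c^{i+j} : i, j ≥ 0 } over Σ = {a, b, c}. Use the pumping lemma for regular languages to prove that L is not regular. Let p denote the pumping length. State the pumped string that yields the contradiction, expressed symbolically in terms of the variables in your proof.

a^{p+k} b^p c^{2p}

Assume L is regular. Let p be the pumping length given by the pumping lemma.
Take w = a^p b^p c^{2p} ∈ L (with i=j=p, i+j=2p), |w| = 4p ≥ p.
By the pumping lemma, w = xyz with |xy| ≤ p and |y| ≥ 1.
Since the first p symbols of w are all a's and |xy| ≤ p, y lies entirely in the leading a-block: y = a^k for some k with 1 ≤ k ≤ p.
Consider xy^2z = a^{p+k} b^p c^{2p}. Now the a- and b-counts sum to 2p+k, but the c-count is 2p ≠ 2p+k. So xy^2z ∉ L.
This is a contradiction; hence L is not regular.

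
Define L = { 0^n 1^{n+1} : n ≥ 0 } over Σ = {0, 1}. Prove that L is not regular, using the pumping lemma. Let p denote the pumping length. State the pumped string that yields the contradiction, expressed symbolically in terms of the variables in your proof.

Assume L is regular. Let p be the pumping length given by the pumping lemma.
Let w = 0^p 1^{p+1} ∈ L; note |w| = 2p+1 ≥ p.
By the pumping lemma, w = xyz with |xy| ≤ p and y is nonempty.
The first p characters of w are 0's, so xy (and hence y) consists only of 0's. Write y = 0^k, 1 ≤ k ≤ p.
Pump with i = 2: xy^2z = 0^{p+k} 1^{p+1}. For this to lie in L we would need p+1 = (p+k)+1, which forces k = 0. But k ≥ 1, so xy^2z ∉ L.
This contradicts the pumping lemma, so L is not regular.

0^{p+k} 1^{p+1}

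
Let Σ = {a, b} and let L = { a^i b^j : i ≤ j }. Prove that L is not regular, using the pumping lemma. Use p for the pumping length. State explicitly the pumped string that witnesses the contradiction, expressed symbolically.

a^{p+k} b^p

Assume L is regular. Let p be the pumping length given by the pumping lemma.
Choose w = a^p b^p ∈ L, with |w| = 2p ≥ p.
The pumping lemma gives a decomposition w = xyz where |xy| ≤ p and y is nonempty.
The first p characters of w are a's, so xy (and hence y) consists only of a's. Write y = a^k, 1 ≤ k ≤ p.
Consider xy^2z = a^{p+k} b^p. Since k ≥ 1, the a-count p+k exceeds the b-count p, so i ≤ j fails; thus xy^2z ∉ L.
This is a contradiction; hence L is not regular.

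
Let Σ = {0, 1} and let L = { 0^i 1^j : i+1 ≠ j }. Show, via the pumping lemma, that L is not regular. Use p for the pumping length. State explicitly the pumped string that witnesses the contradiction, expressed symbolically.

0^{p+p!} 1^{p+p!+1}

Suppose for contradiction that L is regular, and let p be the pumping length.
Choose w = 0^p 1^{p+p!+1}. Since p ≠ (p+p!+1)-1 = p+p!, w ∈ L; and |w| ≥ p.
The pumping lemma gives a decomposition w = xyz where |xy| ≤ p and |y| ≥ 1.
Because |xy| ≤ p and w begins with p copies of 0, we have y = 0^k with 1 ≤ k ≤ p.
Since 1 ≤ k ≤ p, k divides p!; set t = 1 + p!/k. Then xy^t z has p + (p!/k)·k = p + p! copies of 0. Now the 0-count is p+p! and (1-count)-1 = (p+p!+1)-1 = p+p!, so i+1 ≠ j fails. So xy^t z = 0^{p+p!} 1^{p+p!+1} ∉ L.
This is a contradiction; hence L is not regular.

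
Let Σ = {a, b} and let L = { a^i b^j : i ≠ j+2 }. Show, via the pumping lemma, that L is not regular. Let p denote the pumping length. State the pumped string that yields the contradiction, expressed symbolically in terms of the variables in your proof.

Assume L is regular; let p be its pumping constant.
Choose w = a^p b^{p+p!-2}. Since p ≠ (p+p!-2)+2 = p+p!, w ∈ L; and |w| ≥ p.
The pumping lemma gives a decomposition w = xyz where |xy| ≤ p and y is nonempty.
The first p characters of w are a's, so xy (and hence y) consists only of a's. Write y = a^k, 1 ≤ k ≤ p.
Since 1 ≤ k ≤ p, k divides p!; set t = 1 + p!/k. Then xy^t z has p + (p!/k)·k = p + p! copies of a. Now the a-count is p+p! and (b-count)+2 = (p+p!-2)+2 = p+p!, so i ≠ j+2 fails. So xy^t z = a^{p+p!} b^{p+p!-2} ∉ L.
Contradiction. Therefore L is not regular.

a^{p+p!} b^{p+p!-2}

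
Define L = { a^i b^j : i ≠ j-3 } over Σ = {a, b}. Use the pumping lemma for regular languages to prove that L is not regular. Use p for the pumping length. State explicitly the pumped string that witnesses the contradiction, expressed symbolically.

Suppose for contradiction that L is regular, and let p be the pumping length.
Choose w = a^p b^{p+p!+3}. Since p ≠ (p+p!+3)-3 = p+p!, w ∈ L; and |w| ≥ p.
By the pumping lemma, w = xyz with |xy| ≤ p and |y| ≥ 1.
Since the first p symbols of w are all a's and |xy| ≤ p, y lies entirely in the leading a-block: y = a^k for some k with 1 ≤ k ≤ p.
Since 1 ≤ k ≤ p, k divides p!; set t = 1 + p!/k. Then xy^t z has p + (p!/k)·k = p + p! copies of a. Now the a-count is p+p! and (b-count)-3 = (p+p!+3)-3 = p+p!, so i ≠ j-3 fails. So xy^t z = a^{p+p!} b^{p+p!+3} ∉ L.
Contradiction. Therefore L is not regular.

a^{p+p!} b^{p+p!+3}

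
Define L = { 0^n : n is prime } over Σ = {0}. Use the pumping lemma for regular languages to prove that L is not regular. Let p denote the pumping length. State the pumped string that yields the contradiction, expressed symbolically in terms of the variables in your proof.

Suppose for contradiction that L is regular, and let p be the pumping length.
Let q be a prime with q ≥ p+2 (infinitely many primes exist), and take w = 0^q ∈ L with |w| = q ≥ p.
The pumping lemma gives a decomposition w = xyz where |xy| ≤ p and y is nonempty.
Then y = 0^k for some k with 1 ≤ k ≤ p.
Since 1 ≤ k ≤ p, |xz| = q-k. Pump with i = q+1: |xy^{q+1}z| = (q-k)+(q+1)k = q+qk = q(1+k), which is composite (both factors ≥ 2). So xy^{q+1}z = 0^{q(1+k)} ∉ L.
Contradiction. Therefore L is not regular.

0^{q(1+k)}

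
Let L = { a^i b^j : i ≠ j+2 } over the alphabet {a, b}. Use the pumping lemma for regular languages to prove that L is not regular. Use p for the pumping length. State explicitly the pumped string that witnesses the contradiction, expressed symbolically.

Assume L is regular. Let p be the pumping length given by the pumping lemma.
Choose w = a^p b^{p+p!-2}. Since p ≠ (p+p!-2)+2 = p+p!, w ∈ L; and |w| ≥ p.
The pumping lemma gives a decomposition w = xyz where |xy| ≤ p and |y| > 0.
Because |xy| ≤ p and w begins with p copies of a, we have y = a^k with 1 ≤ k ≤ p.
Since 1 ≤ k ≤ p, k divides p!; set t = 1 + p!/k. Then xy^t z has p + (p!/k)·k = p + p! copies of a. Now the a-count is p+p! and (b-count)+2 = (p+p!-2)+2 = p+p!, so i ≠ j+2 fails. So xy^t z = a^{p+p!} b^{p+p!-2} ∉ L.
This is a contradiction; hence L is not regular.

a^{p+p!} b^{p+p!-2}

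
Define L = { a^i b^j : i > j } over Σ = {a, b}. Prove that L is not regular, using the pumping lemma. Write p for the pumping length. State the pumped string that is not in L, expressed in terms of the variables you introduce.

a^{p+1-k} b^p

Suppose for contradiction that L is regular, and let p be the pumping length.
Choose w = a^{p+1} b^p ∈ L, with |w| = 2p+1 ≥ p.
By the pumping lemma, w = xyz with |xy| ≤ p and |y| > 0.
Because |xy| ≤ p and w begins with p copies of a, we have y = a^k with 1 ≤ k ≤ p.
Consider xy^0z = xz = a^{p+1-k} b^p. Since k ≥ 1, the a-count p+1-k is at most p, so i > j fails; thus xz ∉ L.
Contradiction. Therefore L is not regular.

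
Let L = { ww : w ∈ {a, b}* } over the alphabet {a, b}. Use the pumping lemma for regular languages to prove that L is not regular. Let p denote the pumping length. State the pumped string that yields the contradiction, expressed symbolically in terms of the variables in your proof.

Suppose for contradiction that L is regular, and let p be the pumping length.
Take w = a^p b^p a^p b^p = uu where u = a^pb^p; then w ∈ L and |w| = 4p ≥ p.
By the pumping lemma, w = xyz with |xy| ≤ p and |y| > 0.
The first p characters of w are a's, so xy (and hence y) consists only of a's. Write y = a^k, 1 ≤ k ≤ p.
Pump with i = 2: xy^2z = a^{p+k} b^p a^p b^p, of length 4p+k. Suppose this equals vv. The string starts with a and ends with b, so v does too; thus the boundary between the two copies of v is a b→a transition. There is exactly one such transition, at position 2p+k, so |v| = 2p+k and |vv| = 4p+2k ≠ 4p+k since k ≥ 1. So xy^2z ∉ L.
This is a contradiction; hence L is not regular.

a^{p+k} b^p a^p b^p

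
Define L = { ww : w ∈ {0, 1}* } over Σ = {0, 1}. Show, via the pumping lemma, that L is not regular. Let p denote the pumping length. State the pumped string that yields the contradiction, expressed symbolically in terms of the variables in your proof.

Assume L is regular. Let p be the pumping length given by the pumping lemma.
Take w = 0^p 1^p 0^p 1^p = uu where u = 0^p1^p; then w ∈ L and |w| = 4p ≥ p.
Write w = xyz as guaranteed by the lemma, with |xy| ≤ p and y is nonempty.
Because |xy| ≤ p and w begins with p copies of 0, we have y = 0^k with 1 ≤ k ≤ p.
Pump with i = 2: xy^2z = 0^{p+k} 1^p 0^p 1^p, of length 4p+k. Suppose this equals vv. The string starts with 0 and ends with 1, so v does too; thus the boundary between the two copies of v is a 1→0 transition. There is exactly one such transition, at position 2p+k, so |v| = 2p+k and |vv| = 4p+2k ≠ 4p+k since k ≥ 1. So xy^2z ∉ L.
This contradicts the pumping lemma, so L is not regular.

0^{p+k} 1^p 0^p 1^p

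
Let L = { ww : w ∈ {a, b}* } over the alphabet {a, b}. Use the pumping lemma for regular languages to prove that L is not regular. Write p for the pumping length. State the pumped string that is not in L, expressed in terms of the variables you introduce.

a^{p+k} b^p a^p b^p

Assume L is regular; let p be its pumping constant.
Take w = a^p b^p a^p b^p = uu where u = a^pb^p; then w ∈ L and |w| = 4p ≥ p.
The pumping lemma gives a decomposition w = xyz where |xy| ≤ p and y is nonempty.
Because |xy| ≤ p and w begins with p copies of a, we have y = a^k with 1 ≤ k ≤ p.
Pump with i = 2: xy^2z = a^{p+k} b^p a^p b^p, of length 4p+k. Suppose this equals vv. The string starts with a and ends with b, so v does too; thus the boundary between the two copies of v is a b→a transition. There is exactly one such transition, at position 2p+k, so |v| = 2p+k and |vv| = 4p+2k ≠ 4p+k since k ≥ 1. So xy^2z ∉ L.
Contradiction. Therefore L is not regular.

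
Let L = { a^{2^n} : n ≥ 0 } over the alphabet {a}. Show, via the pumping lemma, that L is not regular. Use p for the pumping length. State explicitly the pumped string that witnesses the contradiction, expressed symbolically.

a^{2^p+k}

Assume L is regular. Let p be the pumping length given by the pumping lemma.
Take w = a^{2^p} ∈ L with |w| = 2^p ≥ p.
The pumping lemma gives a decomposition w = xyz where |xy| ≤ p and y is nonempty.
Then y = a^k for some k with 1 ≤ k ≤ p.
Pump with i = 2: xy^2z = a^{2^p+k}. Since 1 ≤ k ≤ p < 2^p, we have 2^p < 2^p+k < 2^{p+1}, so 2^p+k is not a power of 2. So xy^2z ∉ L.
This contradicts the pumping lemma, so L is not regular.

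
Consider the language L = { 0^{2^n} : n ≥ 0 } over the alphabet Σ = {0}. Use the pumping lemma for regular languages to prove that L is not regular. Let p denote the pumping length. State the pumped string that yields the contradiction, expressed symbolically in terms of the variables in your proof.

Suppose for contradiction that L is regular, and let p be the pumping length.
Take w = 0^{2^p} ∈ L with |w| = 2^p ≥ p.
The pumping lemma gives a decomposition w = xyz where |xy| ≤ p and y is nonempty.
Then y = 0^k for some k with 1 ≤ k ≤ p.
Pump with i = 2: xy^2z = 0^{2^p+k}. Since 1 ≤ k ≤ p < 2^p, we have 2^p < 2^p+k < 2^{p+1}, so 2^p+k is not a power of 2. So xy^2z ∉ L.
This is a contradiction; hence L is not regular.

0^{2^p+k}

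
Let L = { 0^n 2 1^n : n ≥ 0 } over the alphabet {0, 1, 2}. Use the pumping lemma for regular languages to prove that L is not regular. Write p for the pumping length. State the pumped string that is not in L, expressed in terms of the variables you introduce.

Assume L is regular; let p be its pumping constant.
Take w = 0^p 2 1^p ∈ L with |w| = 2p+1 ≥ p.
Write w = xyz as guaranteed by the lemma, with |xy| ≤ p and |y| ≥ 1.
Since the first p symbols of w are all 0's and |xy| ≤ p, y lies entirely in the leading 0-block: y = 0^k for some k with 1 ≤ k ≤ p.
Pump with i = 2: xy^2z = 0^{p+k} 2 1^p, which would require p+k = p. But k ≥ 1, so xy^2z ∉ L.
Contradiction. Therefore L is not regular.

0^{p+k} 2 1^p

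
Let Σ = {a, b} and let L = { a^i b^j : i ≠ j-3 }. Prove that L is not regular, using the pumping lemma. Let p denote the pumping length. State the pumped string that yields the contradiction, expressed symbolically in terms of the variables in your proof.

a^{p+p!} b^{p+p!+3}

Assume L is regular; let p be its pumping constant.
Choose w = a^p b^{p+p!+3}. Since p ≠ (p+p!+3)-3 = p+p!, w ∈ L; and |w| ≥ p.
The pumping lemma gives a decomposition w = xyz where |xy| ≤ p and |y| > 0.
Because |xy| ≤ p and w begins with p copies of a, we have y = a^k with 1 ≤ k ≤ p.
Since 1 ≤ k ≤ p, k divides p!; set t = 1 + p!/k. Then xy^t z has p + (p!/k)·k = p + p! copies of a. Now the a-count is p+p! and (b-count)-3 = (p+p!+3)-3 = p+p!, so i ≠ j-3 fails. So xy^t z = a^{p+p!} b^{p+p!+3} ∉ L.
This contradicts the pumping lemma, so L is not regular.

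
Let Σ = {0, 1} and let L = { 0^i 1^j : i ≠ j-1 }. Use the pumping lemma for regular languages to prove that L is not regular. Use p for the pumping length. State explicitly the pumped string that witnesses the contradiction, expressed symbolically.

0^{p+p!} 1^{p+p!+1}

Toward a contradiction, assume L is regular with pumping length p.
Choose w = 0^p 1^{p+p!+1}. Since p ≠ (p+p!+1)-1 = p+p!, w ∈ L; and |w| ≥ p.
Write w = xyz as guaranteed by the lemma, with |xy| ≤ p and |y| ≥ 1.
The first p characters of w are 0's, so xy (and hence y) consists only of 0's. Write y = 0^k, 1 ≤ k ≤ p.
Since 1 ≤ k ≤ p, k divides p!; set t = 1 + p!/k. Then xy^t z has p + (p!/k)·k = p + p! copies of 0. Now the 0-count is p+p! and (1-count)-1 = (p+p!+1)-1 = p+p!, so i ≠ j-1 fails. So xy^t z = 0^{p+p!} 1^{p+p!+1} ∉ L.
This contradicts the pumping lemma, so L is not regular.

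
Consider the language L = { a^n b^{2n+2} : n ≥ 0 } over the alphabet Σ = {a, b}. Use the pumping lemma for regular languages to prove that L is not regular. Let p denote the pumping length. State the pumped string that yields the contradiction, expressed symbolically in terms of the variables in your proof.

a^{p+k} b^{2p+2}

Suppose for contradiction that L is regular, and let p be the pumping length.
Let w = a^p b^{2p+2} ∈ L; note |w| = 3p+2 ≥ p.
Write w = xyz as guaranteed by the lemma, with |xy| ≤ p and |y| ≥ 1.
Because |xy| ≤ p and w begins with p copies of a, we have y = a^k with 1 ≤ k ≤ p.
Pump with i = 2: xy^2z = a^{p+k} b^{2p+2}. For this to lie in L we would need 2p+2 = 2(p+k)+2, which forces k = 0. But k ≥ 1, so xy^2z ∉ L.
Contradiction. Therefore L is not regular.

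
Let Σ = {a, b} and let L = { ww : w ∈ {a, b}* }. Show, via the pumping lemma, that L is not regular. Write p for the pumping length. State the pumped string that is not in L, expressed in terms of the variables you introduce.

a^{p+k} b^p a^p b^p

Assume L is regular. Let p be the pumping length given by the pumping lemma.
Take w = a^p b^p a^p b^p = uu where u = a^pb^p; then w ∈ L and |w| = 4p ≥ p.
Write w = xyz as guaranteed by the lemma, with |xy| ≤ p and y is nonempty.
Since the first p symbols of w are all a's and |xy| ≤ p, y lies entirely in the leading a-block: y = a^k for some k with 1 ≤ k ≤ p.
Pump with i = 2: xy^2z = a^{p+k} b^p a^p b^p, of length 4p+k. Suppose this equals vv. The string starts with a and ends with b, so v does too; thus the boundary between the two copies of v is a b→a transition. There is exactly one such transition, at position 2p+k, so |v| = 2p+k and |vv| = 4p+2k ≠ 4p+k since k ≥ 1. So xy^2z ∉ L.
This contradicts the pumping lemma, so L is not regular.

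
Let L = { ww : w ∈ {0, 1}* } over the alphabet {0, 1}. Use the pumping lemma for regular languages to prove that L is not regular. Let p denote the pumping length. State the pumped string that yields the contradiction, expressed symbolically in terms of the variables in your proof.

Toward a contradiction, assume L is regular with pumping length p.
Take w = 0^p 1^p 0^p 1^p = uu where u = 0^p1^p; then w ∈ L and |w| = 4p ≥ p.
The pumping lemma gives a decomposition w = xyz where |xy| ≤ p and y is nonempty.
Since the first p symbols of w are all 0's and |xy| ≤ p, y lies entirely in the leading 0-block: y = 0^k for some k with 1 ≤ k ≤ p.
Pump with i = 2: xy^2z = 0^{p+k} 1^p 0^p 1^p, of length 4p+k. Suppose this equals vv. The string starts with 0 and ends with 1, so v does too; thus the boundary between the two copies of v is a 1→0 transition. There is exactly one such transition, at position 2p+k, so |v| = 2p+k and |vv| = 4p+2k ≠ 4p+k since k ≥ 1. So xy^2z ∉ L.
This contradicts the pumping lemma, so L is not regular.

0^{p+k} 1^p 0^p 1^p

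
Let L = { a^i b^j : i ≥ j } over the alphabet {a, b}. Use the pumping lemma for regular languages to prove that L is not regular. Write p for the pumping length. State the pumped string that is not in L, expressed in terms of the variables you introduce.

Suppose for contradiction that L is regular, and let p be the pumping length.
Choose w = a^p b^p ∈ L, with |w| = 2p ≥ p.
By the pumping lemma, w = xyz with |xy| ≤ p and |y| ≥ 1.
Since the first p symbols of w are all a's and |xy| ≤ p, y lies entirely in the leading a-block: y = a^k for some k with 1 ≤ k ≤ p.
Consider xy^0z = xz = a^{p-k} b^p. Since k ≥ 1, the a-count p-k is less than p, so i ≥ j fails; thus xz ∉ L.
This contradicts the pumping lemma, so L is not regular.

a^{p-k} b^p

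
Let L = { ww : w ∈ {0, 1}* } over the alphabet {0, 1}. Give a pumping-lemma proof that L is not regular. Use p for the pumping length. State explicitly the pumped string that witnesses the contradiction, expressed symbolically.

0^{p+k} 1^p 0^p 1^p

Assume L is regular; let p be its pumping constant.
Take w = 0^p 1^p 0^p 1^p = uu where u = 0^p1^p; then w ∈ L and |w| = 4p ≥ p.
By the pumping lemma, w = xyz with |xy| ≤ p and y is nonempty.
Because |xy| ≤ p and w begins with p copies of 0, we have y = 0^k with 1 ≤ k ≤ p.
Pump with i = 2: xy^2z = 0^{p+k} 1^p 0^p 1^p, of length 4p+k. Suppose this equals vv. The string starts with 0 and ends with 1, so v does too; thus the boundary between the two copies of v is a 1→0 transition. There is exactly one such transition, at position 2p+k, so |v| = 2p+k and |vv| = 4p+2k ≠ 4p+k since k ≥ 1. So xy^2z ∉ L.
Contradiction. Therefore L is not regular.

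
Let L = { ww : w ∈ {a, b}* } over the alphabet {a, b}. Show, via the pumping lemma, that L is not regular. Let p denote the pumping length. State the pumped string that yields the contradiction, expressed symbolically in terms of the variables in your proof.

Toward a contradiction, assume L is regular with pumping length p.
Take w = a^p b^p a^p b^p = uu where u = a^pb^p; then w ∈ L and |w| = 4p ≥ p.
Write w = xyz as guaranteed by the lemma, with |xy| ≤ p and y is nonempty.
The first p characters of w are a's, so xy (and hence y) consists only of a's. Write y = a^k, 1 ≤ k ≤ p.
Pump with i = 2: xy^2z = a^{p+k} b^p a^p b^p, of length 4p+k. Suppose this equals vv. The string starts with a and ends with b, so v does too; thus the boundary between the two copies of v is a b→a transition. There is exactly one such transition, at position 2p+k, so |v| = 2p+k and |vv| = 4p+2k ≠ 4p+k since k ≥ 1. So xy^2z ∉ L.
Contradiction. Therefore L is not regular.

a^{p+k} b^p a^p b^p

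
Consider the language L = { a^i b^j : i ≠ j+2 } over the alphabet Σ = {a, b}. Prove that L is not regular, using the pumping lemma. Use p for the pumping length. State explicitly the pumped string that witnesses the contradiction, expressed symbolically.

a^{p+p!} b^{p+p!-2}

Toward a contradiction, assume L is regular with pumping length p.
Choose w = a^p b^{p+p!-2}. Since p ≠ (p+p!-2)+2 = p+p!, w ∈ L; and |w| ≥ p.
Write w = xyz as guaranteed by the lemma, with |xy| ≤ p and |y| > 0.
The first p characters of w are a's, so xy (and hence y) consists only of a's. Write y = a^k, 1 ≤ k ≤ p.
Since 1 ≤ k ≤ p, k divides p!; set t = 1 + p!/k. Then xy^t z has p + (p!/k)·k = p + p! copies of a. Now the a-count is p+p! and (b-count)+2 = (p+p!-2)+2 = p+p!, so i ≠ j+2 fails. So xy^t z = a^{p+p!} b^{p+p!-2} ∉ L.
This is a contradiction; hence L is not regular.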